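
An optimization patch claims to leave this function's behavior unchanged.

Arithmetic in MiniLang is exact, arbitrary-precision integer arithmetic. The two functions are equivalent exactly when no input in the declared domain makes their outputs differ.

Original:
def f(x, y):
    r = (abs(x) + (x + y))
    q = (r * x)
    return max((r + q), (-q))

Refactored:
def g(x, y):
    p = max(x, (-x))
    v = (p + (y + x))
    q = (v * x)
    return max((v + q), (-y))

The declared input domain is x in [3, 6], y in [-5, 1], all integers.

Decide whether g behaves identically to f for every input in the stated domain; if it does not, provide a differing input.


x=3, y=-5 yields 4 from f but 5 from g.
verdict: not equivalent; witness: x=3, y=-5


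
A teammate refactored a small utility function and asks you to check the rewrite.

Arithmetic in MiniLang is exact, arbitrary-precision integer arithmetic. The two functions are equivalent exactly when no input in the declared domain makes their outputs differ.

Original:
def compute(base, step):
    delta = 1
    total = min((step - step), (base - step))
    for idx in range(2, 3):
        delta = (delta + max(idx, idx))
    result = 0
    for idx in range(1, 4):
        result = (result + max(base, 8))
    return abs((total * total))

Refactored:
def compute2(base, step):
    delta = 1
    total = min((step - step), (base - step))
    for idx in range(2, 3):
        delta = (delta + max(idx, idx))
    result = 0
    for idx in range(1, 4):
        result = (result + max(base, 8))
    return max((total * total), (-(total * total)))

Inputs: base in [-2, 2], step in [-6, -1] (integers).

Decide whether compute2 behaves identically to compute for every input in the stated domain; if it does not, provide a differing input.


Behavior is preserved: although min/max/abs usage differs, and arithmetic usage differs, the outputs never diverge.
Spot check at base=0, step=-6 — compute: delta=1, then total=0, then (idx=2), then delta=3, then result=0, then (idx=1), then result=8, then (idx=2), then result=16, then (idx=3), then result=24, then returns 0. compute2: delta=1, then total=0, then (idx=2), then delta=3, then result=0, then (idx=1), then result=8, then (idx=2), then result=16, then (idx=3), then result=24, then returns 0. Both give 0.
Across all 30 domain points the two functions coincide.
verdict: equivalent


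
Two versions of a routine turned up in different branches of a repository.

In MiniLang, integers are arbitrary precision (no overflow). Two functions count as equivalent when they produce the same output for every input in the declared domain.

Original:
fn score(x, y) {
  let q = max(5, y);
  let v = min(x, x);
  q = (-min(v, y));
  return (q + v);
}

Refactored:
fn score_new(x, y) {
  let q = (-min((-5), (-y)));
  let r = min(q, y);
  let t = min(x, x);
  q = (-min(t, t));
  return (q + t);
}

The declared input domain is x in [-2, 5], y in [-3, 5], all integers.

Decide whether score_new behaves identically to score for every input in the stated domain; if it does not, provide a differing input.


There is a counterexample at x=-2, y=-3: 1 on one side, 0 on the other.
score: q = 5; v = -2; q = 3; return 1
score_new: q = 5; r = -3; t = -2; q = 2; return 0
verdict: not equivalent; witness: x=-2, y=-3


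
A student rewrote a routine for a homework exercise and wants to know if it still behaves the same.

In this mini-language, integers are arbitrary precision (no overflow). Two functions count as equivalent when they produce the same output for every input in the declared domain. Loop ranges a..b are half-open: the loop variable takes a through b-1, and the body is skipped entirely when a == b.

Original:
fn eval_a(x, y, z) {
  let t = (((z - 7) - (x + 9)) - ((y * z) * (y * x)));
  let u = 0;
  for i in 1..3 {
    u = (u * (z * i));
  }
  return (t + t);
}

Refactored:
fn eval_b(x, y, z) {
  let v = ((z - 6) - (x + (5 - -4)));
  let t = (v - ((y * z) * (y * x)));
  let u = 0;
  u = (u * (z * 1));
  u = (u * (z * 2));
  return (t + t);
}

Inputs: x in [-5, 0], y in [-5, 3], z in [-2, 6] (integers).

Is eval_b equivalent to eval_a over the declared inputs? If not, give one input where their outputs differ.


Consider the input x=-5, y=-5, z=-2.
eval_a: t = -263; u = 0; [i=1]; u = 0; [i=2]; u = 0; return -526
eval_b: v = -12; t = -262; u = 0; u = 0; u = 0; return -524
-526 and -524 differ, so these are not the same function on this domain.
verdict: not equivalent; witness: x=-5, y=-5, z=-2


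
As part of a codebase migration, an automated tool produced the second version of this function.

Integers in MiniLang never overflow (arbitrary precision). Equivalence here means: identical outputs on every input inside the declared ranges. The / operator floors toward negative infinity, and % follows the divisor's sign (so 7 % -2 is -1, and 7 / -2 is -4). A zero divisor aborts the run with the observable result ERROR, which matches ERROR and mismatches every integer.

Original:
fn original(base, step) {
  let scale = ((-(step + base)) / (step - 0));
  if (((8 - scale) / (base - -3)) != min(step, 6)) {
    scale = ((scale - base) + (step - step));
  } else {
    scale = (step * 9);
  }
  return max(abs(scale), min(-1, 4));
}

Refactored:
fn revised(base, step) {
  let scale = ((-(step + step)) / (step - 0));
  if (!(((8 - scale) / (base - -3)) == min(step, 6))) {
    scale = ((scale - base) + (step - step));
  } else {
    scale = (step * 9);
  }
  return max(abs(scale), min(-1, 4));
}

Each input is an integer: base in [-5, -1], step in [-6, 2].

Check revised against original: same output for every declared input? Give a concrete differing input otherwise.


Try base=-5, step=-4.
original: scale becomes -3; next (((8 - scale) / (base - -3)) != min(step, 6)) evaluates to true; next scale becomes 2; next final value 2
revised: scale becomes -2; next (!(((8 - scale) / (base - -3)) == min(step, 6))) evaluates to true; next scale becomes 3; next final value 3
2 != 3, so the rewrite changes behavior.
verdict: not equivalent; witness: base=-5, step=-4


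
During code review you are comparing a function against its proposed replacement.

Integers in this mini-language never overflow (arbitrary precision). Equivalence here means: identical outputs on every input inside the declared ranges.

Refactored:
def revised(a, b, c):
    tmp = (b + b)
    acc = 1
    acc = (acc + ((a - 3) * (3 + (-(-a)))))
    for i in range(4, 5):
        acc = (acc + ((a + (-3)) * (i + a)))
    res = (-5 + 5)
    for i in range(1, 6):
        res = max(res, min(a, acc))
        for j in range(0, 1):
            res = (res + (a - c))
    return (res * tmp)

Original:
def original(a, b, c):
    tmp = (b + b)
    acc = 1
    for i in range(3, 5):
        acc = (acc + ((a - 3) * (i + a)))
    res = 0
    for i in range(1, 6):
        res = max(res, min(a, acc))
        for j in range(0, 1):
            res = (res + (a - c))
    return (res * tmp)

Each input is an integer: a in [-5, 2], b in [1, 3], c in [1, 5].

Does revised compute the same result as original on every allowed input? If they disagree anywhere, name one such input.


This is a faithful refactor — arithmetic usage differs, and loop structure differs, and constant usage differs, and statement counts differ, but the computed results match everywhere.
One worked example (a=-1, b=3, c=4) — original: tmp becomes 6; next acc becomes 1; next at i=3:; next acc becomes -7; next at i=4:; next acc becomes -19; next res becomes 0; next at i=1:; next res becomes 0; next at j=0:; next res becomes -5; next at i=2:; next res becomes -5; next at j=0:; next res becomes -10; next at i=3:; next res becomes -10; next at j=0:; next res becomes -15; next at i=4:; next res becomes -15; next at j=0:; next res becomes -20; next at i=5:; next res becomes -19; next at j=0:; next res becomes -24; next final value -144; revised: tmp becomes 6; next acc becomes 1; next acc becomes -7; next at i=4:; next acc becomes -19; next res becomes 0; next at i=1:; next res becomes 0; next at j=0:; next res becomes -5; next at i=2:; next res becomes -5; next at j=0:; next res becomes -10; next at i=3:; next res becomes -10; next at j=0:; next res becomes -15; next at i=4:; next res becomes -15; next at j=0:; next res becomes -20; next at i=5:; next res becomes -19; next at j=0:; next res becomes -24; next final value -144; agreement on -144.
Every one of the 120 inputs gives matching results.
verdict: equivalent


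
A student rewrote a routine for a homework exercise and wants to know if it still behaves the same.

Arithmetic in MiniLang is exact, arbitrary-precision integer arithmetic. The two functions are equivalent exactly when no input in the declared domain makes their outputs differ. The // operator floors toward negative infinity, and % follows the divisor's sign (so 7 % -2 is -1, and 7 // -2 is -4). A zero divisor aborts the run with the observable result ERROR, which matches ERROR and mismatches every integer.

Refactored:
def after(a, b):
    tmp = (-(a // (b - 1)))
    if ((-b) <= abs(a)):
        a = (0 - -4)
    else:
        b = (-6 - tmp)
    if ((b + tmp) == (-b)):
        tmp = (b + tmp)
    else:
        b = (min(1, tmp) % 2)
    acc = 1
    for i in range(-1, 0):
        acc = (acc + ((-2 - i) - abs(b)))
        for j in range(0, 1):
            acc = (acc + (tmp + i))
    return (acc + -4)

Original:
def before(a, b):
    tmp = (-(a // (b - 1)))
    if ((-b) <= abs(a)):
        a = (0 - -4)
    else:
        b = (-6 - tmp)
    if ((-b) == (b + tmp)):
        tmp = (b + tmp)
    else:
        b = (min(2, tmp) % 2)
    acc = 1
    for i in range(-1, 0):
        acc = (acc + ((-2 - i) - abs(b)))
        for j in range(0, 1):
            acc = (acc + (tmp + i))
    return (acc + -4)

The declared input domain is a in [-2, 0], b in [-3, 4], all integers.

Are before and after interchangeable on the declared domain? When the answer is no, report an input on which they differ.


The rewrite breaks on a=-2, b=2, where the results are -3 and -4.
before: tmp = 2; ((-b) <= abs(a)) -> true; a = 4; ((-b) == (b + tmp)) -> false; b = 0; acc = 1; [i=-1]; acc = 0; [j=0]; acc = 1; return -3
after: tmp = 2; ((-b) <= abs(a)) -> true; a = 4; ((b + tmp) == (-b)) -> false; b = 1; acc = 1; [i=-1]; acc = -1; [j=0]; acc = 0; return -4
verdict: not equivalent; witness: a=-2, b=2


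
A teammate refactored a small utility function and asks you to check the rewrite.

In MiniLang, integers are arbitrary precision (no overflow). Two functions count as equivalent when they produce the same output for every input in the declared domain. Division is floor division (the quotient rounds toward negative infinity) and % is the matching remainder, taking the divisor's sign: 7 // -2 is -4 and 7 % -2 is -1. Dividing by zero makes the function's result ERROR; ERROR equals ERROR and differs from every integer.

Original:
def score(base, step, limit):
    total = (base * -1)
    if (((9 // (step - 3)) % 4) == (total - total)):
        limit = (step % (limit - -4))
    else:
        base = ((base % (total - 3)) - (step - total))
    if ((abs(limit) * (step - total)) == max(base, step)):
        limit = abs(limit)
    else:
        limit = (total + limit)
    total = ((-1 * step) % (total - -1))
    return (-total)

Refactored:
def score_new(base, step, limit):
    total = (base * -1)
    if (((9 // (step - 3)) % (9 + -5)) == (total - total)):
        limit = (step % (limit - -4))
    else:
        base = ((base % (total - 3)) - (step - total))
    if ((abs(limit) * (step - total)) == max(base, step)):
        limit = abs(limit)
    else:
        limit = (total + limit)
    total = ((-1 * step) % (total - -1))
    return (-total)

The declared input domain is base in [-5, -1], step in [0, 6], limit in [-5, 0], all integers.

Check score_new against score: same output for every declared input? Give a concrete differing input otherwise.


This is a faithful refactor — arithmetic usage differs, and constant usage differs, but the computed results match everywhere.
One worked example (base=-2, step=3, limit=-4) — score: total becomes 2; next hits division by zero so the output is ERROR; score_new: total becomes 2; next hits division by zero so the output is ERROR; agreement on ERROR.
Sweeping the whole domain (210 inputs) finds no disagreement.
verdict: equivalent


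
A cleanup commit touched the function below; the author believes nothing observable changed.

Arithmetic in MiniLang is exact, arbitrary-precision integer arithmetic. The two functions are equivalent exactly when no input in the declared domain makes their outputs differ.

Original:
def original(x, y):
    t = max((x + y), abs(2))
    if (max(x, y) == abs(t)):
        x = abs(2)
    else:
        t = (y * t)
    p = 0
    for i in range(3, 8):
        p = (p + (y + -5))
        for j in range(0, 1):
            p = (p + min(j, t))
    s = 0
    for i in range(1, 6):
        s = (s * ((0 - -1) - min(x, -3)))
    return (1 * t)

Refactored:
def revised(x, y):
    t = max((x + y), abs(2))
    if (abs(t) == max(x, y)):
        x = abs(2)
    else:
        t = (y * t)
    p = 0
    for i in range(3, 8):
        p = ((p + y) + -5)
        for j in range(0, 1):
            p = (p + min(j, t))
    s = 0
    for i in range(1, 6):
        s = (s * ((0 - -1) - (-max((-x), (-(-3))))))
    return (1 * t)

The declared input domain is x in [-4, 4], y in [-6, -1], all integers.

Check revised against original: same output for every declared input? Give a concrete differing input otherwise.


Reading the diff, among the changes: min/max/abs usage differs.
One worked example (x=3, y=-4) — original: t := 2 | (max(x, y) == abs(t)): false | t := -8 | p := 0 | iter i=3: | p := -9 | iter j=0: | p := -17 | iter i=4: | p := -26 | iter j=0: | p := -34 | iter i=5: | p := -43 | iter j=0: | p := -51 | iter i=6: | p := -60 | iter j=0: | p := -68 | iter i=7: | p := -77 | iter j=0: | p := -85 | s := 0 | iter i=1: | s := 0 | iter i=2: | s := 0 | iter i=3: | s := 0 | iter i=4: | s := 0 | iter i=5: | s := 0 | result -8; revised: t := 2 | (abs(t) == max(x, y)): false | t := -8 | p := 0 | iter i=3: | p := -9 | iter j=0: | p := -17 | iter i=4: | p := -26 | iter j=0: | p := -34 | iter i=5: | p := -43 | iter j=0: | p := -51 | iter i=6: | p := -60 | iter j=0: | p := -68 | iter i=7: | p := -77 | iter j=0: | p := -85 | s := 0 | iter i=1: | s := 0 | iter i=2: | s := 0 | iter i=3: | s := 0 | iter i=4: | s := 0 | iter i=5: | s := 0 | result -8; agreement on -8.
Every one of the 54 inputs gives matching results.
verdict: equivalent


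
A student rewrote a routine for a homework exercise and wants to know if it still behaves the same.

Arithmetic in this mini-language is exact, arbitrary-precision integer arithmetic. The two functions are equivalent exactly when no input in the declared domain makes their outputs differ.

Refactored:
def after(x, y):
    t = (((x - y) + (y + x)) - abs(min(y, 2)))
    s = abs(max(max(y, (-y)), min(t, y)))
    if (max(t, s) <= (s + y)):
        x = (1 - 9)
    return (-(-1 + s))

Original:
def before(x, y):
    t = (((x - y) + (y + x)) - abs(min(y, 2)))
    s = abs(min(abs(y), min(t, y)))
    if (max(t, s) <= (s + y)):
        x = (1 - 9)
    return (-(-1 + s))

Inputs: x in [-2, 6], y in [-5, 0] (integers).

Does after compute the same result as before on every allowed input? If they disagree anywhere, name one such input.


These are not equivalent — on x=-2, y=-5 the outputs split (-8 vs -4).
before: t=-9, then s=9, then (max(t, s) <= (s + y)) is false, then returns -8
after: t=-9, then s=5, then (max(t, s) <= (s + y)) is false, then returns -4
verdict: not equivalent; witness: x=-2, y=-5


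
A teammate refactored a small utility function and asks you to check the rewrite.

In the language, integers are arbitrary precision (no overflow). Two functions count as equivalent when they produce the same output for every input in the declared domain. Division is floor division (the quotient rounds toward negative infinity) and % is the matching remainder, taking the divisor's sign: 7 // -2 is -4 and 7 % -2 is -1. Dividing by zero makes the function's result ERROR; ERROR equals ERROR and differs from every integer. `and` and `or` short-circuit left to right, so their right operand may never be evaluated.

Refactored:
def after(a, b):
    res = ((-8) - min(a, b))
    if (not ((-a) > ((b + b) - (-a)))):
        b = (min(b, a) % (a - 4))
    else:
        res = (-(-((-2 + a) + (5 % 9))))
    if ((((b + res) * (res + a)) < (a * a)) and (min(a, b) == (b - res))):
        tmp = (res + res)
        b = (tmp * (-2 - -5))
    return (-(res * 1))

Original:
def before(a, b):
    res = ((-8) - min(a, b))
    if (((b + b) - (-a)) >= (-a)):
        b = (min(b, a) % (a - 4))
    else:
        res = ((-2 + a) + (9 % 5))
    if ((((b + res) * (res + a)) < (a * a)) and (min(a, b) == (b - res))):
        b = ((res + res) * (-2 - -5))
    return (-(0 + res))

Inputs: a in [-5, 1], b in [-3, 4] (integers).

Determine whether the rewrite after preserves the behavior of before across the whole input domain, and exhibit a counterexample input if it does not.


Try a=-5, b=-3.
before: res := -3 | (((b + b) - (-a)) >= (-a)): false | res := -3 | ((((b + res) * (res + a)) < (a * a)) and (min(a, b) == (b - res))): false | result 3
after: res := -3 | (not ((-a) > ((b + b) - (-a)))): false | res := -2 | ((((b + res) * (res + a)) < (a * a)) and (min(a, b) == (b - res))): false | result 2
3 != 2, so the rewrite changes behavior.
verdict: not equivalent; witness: a=-5, b=-3


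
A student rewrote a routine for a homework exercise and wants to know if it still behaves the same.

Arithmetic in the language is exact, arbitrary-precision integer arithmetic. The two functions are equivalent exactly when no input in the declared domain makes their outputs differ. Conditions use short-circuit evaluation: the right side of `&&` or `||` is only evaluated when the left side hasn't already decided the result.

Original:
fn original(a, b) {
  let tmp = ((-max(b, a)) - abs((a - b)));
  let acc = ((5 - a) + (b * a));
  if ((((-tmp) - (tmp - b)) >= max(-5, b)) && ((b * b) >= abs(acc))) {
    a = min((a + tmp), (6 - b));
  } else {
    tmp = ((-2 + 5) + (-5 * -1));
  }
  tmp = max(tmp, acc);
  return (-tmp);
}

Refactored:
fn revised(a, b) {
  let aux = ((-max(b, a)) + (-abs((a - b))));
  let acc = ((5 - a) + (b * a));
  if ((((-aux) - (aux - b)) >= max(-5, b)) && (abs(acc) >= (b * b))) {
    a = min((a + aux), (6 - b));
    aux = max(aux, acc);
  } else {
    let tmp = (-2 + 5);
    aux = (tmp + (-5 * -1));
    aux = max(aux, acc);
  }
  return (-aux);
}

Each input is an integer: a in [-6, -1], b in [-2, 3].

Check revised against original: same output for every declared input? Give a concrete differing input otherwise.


On input a=-6, b=1, original returns -8 while revised returns -5.
verdict: not equivalent; witness: a=-6, b=1


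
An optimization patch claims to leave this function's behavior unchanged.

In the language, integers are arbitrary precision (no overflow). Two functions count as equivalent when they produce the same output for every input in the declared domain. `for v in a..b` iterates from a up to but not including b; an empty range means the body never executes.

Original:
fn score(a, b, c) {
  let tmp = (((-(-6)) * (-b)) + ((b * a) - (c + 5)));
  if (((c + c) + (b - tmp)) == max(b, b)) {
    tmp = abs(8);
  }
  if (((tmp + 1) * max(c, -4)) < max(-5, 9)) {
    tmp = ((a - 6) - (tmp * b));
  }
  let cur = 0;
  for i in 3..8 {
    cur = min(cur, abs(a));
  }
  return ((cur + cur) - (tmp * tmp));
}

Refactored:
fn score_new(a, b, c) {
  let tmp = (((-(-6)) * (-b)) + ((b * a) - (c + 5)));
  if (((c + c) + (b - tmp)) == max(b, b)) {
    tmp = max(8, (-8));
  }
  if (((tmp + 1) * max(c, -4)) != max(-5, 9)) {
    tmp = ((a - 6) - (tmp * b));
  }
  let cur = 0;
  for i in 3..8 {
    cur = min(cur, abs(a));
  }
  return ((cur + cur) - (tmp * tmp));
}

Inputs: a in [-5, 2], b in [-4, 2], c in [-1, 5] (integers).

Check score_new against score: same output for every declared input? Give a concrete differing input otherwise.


Not equivalent: a=-5, b=-4, c=1 separates them (-1444 vs -19881).
score: tmp=38, then (((c + c) + (b - tmp)) == max(b, b)) is false, then (((tmp + 1) * max(c, -4)) < max(-5, 9)) is false, then cur=0, then (i=3), then cur=0, then (i=4), then cur=0, then (i=5), then cur=0, then (i=6), then cur=0, then (i=7), then cur=0, then returns -1444
score_new: tmp=38, then (((c + c) + (b - tmp)) == max(b, b)) is false, then (((tmp + 1) * max(c, -4)) != max(-5, 9)) is true, then tmp=141, then cur=0, then (i=3), then cur=0, then (i=4), then cur=0, then (i=5), then cur=0, then (i=6), then cur=0, then (i=7), then cur=0, then returns -19881
verdict: not equivalent; witness: a=-5, b=-4, c=1


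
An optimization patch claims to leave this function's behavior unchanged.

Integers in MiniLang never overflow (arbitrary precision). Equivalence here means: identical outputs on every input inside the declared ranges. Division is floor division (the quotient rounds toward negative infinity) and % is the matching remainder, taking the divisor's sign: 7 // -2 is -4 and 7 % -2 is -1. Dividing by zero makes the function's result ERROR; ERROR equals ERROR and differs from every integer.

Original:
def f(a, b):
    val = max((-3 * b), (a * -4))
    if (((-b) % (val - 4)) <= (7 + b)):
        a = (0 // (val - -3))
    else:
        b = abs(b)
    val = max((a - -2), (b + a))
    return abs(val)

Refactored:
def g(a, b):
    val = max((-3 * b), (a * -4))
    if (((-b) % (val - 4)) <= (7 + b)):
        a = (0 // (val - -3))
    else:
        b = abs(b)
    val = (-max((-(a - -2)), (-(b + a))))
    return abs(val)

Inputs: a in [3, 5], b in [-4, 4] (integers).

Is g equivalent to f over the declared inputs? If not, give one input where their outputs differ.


The rewrite breaks on a=3, b=-4, where the results are 7 and 5.
f: val becomes 12; next (((-b) % (val - 4)) <= (7 + b)) evaluates to false; next b becomes 4; next val becomes 7; next final value 7
g: val becomes 12; next (((-b) % (val - 4)) <= (7 + b)) evaluates to false; next b becomes 4; next val becomes 5; next final value 5
verdict: not equivalent; witness: a=3, b=-4


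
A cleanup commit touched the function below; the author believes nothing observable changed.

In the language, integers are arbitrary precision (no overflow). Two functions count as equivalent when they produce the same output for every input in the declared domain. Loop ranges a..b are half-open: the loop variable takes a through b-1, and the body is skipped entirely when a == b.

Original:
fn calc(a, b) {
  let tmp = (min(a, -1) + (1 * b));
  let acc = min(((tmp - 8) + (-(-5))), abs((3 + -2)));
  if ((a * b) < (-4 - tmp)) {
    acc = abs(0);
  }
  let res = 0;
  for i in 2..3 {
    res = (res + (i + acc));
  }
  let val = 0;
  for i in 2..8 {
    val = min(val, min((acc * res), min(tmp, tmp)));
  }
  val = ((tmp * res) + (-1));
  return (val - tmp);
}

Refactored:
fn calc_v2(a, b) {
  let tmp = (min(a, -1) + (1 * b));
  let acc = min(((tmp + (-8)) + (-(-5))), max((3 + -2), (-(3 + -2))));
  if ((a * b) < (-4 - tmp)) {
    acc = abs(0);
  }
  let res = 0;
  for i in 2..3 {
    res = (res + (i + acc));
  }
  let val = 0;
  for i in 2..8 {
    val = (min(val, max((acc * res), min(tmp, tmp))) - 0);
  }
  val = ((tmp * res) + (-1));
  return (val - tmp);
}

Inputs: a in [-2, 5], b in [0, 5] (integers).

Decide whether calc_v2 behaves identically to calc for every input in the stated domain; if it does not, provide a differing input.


Equivalent. The suspicious edit (`min((acc * res), min(tmp, tmp))` became `max((acc * res), min(tmp, tmp))`) never changes the result for any input inside the declared domain.
Sweeping the whole domain (48 inputs) finds no disagreement.
Tracing a=3, b=1: calc: tmp=0, then acc=-3, then ((a * b) < (-4 - tmp)) is false, then res=0, then (i=2), then res=-1, then val=0, then (i=2), then val=0, then (i=3), then val=0, then (i=4), then val=0, then (i=5), then val=0, then (i=6), then val=0, then (i=7), then val=0, then val=-1, then returns -1 | calc_v2: tmp=0, then acc=-3, then ((a * b) < (-4 - tmp)) is false, then res=0, then (i=2), then res=-1, then val=0, then (i=2), then val=0, then (i=3), then val=0, then (i=4), then val=0, then (i=5), then val=0, then (i=6), then val=0, then (i=7), then val=0, then val=-1, then returns -1 — matching result -1.
verdict: equivalent


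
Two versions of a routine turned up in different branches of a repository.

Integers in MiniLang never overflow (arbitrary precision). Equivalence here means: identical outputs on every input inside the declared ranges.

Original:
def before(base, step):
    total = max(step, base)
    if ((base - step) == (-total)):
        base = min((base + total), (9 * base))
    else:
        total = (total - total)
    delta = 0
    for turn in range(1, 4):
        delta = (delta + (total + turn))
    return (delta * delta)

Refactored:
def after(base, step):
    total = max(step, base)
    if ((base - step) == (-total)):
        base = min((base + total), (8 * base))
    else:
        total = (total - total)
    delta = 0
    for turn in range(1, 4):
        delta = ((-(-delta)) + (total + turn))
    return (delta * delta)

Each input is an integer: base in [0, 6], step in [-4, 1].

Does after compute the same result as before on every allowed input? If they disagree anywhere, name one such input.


The one real change (`9` became `8`) has no effect anywhere in the declared ranges.
Tracing base=5, step=-1: before: total := 5 | ((base - step) == (-total)): false | total := 0 | delta := 0 | iter turn=1: | delta := 1 | iter turn=2: | delta := 3 | iter turn=3: | delta := 6 | result 36 | after: total := 5 | ((base - step) == (-total)): false | total := 0 | delta := 0 | iter turn=1: | delta := 1 | iter turn=2: | delta := 3 | iter turn=3: | delta := 6 | result 36 — matching result 36.
Every one of the 42 inputs gives matching results.
verdict: equivalent


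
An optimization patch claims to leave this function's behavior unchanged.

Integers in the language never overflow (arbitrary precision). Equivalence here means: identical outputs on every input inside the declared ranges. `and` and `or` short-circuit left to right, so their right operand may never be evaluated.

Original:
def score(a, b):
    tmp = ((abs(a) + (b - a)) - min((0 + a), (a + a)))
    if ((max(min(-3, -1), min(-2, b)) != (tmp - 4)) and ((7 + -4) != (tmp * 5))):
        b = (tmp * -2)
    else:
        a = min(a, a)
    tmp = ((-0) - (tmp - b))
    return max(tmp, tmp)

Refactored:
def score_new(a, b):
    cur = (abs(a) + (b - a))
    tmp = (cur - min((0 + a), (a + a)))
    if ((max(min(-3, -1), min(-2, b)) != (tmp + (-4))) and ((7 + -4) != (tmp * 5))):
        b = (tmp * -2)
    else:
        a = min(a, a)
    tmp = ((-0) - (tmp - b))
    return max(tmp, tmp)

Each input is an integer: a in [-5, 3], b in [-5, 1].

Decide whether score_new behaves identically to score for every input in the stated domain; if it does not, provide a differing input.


Behavior is preserved: although statement counts differ, plus local variable names differ, plus arithmetic usage differs, the outputs never diverge.
One worked example (a=-1, b=-3) — score: tmp becomes 1; next ((max(min(-3, -1), min(-2, b)) != (tmp - 4)) and ((7 + -4) != (tmp * 5))) evaluates to false; next a becomes -1; next tmp becomes -4; next final value -4; score_new: cur becomes -1; next tmp becomes 1; next ((max(min(-3, -1), min(-2, b)) != (tmp + (-4))) and ((7 + -4) != (tmp * 5))) evaluates to false; next a becomes -1; next tmp becomes -4; next final value -4; agreement on -4.
Across all 63 domain points the two functions coincide.
verdict: equivalent


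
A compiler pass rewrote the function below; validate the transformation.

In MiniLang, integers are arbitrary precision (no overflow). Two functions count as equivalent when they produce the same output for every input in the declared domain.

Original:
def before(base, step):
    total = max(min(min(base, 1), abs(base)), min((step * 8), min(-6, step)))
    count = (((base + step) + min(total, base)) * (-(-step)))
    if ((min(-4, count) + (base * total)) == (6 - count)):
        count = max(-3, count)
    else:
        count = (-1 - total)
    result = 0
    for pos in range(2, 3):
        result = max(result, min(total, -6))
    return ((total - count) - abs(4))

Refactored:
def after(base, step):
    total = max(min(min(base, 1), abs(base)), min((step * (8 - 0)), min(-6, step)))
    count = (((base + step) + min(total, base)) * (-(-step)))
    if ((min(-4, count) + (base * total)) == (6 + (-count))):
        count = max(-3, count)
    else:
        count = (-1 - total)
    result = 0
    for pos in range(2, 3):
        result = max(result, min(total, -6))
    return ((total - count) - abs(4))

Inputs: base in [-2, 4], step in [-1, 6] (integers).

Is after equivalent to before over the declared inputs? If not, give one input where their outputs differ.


Comparing the listings, the differences include: constant usage differs; arithmetic usage differs.
As a probe, take base=1, step=4: before runs total=1, then count=24, then ((min(-4, count) + (base * total)) == (6 - count)) is false, then count=-2, then result=0, then (pos=2), then result=0, then returns -1; after runs total=1, then count=24, then ((min(-4, count) + (base * total)) == (6 + (-count))) is false, then count=-2, then result=0, then (pos=2), then result=0, then returns -1; both end at -1.
Across all 56 domain points the two functions coincide.
verdict: equivalent


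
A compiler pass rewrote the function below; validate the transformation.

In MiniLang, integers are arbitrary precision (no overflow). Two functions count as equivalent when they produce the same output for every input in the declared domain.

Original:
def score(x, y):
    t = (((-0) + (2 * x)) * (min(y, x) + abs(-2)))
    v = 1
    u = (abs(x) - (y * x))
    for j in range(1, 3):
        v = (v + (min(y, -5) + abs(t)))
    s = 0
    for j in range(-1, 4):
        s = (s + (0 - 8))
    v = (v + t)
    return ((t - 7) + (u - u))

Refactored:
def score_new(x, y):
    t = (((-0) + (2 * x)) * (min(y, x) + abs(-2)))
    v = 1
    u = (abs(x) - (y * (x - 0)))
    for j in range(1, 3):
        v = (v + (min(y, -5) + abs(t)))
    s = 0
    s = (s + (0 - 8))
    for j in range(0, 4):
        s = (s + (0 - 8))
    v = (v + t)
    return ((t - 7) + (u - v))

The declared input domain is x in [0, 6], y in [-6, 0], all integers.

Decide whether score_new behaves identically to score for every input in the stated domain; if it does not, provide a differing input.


At x=0, y=-6: score gives -7, score_new gives 4.
verdict: not equivalent; witness: x=0, y=-6


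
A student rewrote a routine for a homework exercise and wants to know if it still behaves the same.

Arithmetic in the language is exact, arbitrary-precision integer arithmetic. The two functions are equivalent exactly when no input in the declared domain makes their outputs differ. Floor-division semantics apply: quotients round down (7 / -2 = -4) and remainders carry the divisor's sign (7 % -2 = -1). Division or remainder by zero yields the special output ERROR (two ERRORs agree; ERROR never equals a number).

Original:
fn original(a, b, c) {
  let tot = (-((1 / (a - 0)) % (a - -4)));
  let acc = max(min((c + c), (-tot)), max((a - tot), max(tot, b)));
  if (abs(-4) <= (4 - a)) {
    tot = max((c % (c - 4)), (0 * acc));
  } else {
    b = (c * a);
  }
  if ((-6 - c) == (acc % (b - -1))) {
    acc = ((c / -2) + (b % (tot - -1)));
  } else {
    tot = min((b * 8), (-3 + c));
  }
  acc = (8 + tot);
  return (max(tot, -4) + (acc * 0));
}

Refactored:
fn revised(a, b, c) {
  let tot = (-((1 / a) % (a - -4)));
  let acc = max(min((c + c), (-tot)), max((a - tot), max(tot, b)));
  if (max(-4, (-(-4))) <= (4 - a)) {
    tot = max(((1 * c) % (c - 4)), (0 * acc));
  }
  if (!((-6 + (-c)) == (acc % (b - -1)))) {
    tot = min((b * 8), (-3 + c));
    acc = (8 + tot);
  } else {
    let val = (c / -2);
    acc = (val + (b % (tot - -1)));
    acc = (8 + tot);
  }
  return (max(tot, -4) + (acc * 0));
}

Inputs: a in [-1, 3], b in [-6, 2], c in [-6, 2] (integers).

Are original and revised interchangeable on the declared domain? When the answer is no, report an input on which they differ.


There is a counterexample at a=1, b=-6, c=-3: -4 on one side, ERROR on the other.
original: tot=-1, then acc=2, then (abs(-4) <= (4 - a)) is false, then b=-3, then ((-6 - c) == (acc % (b - -1))) is false, then tot=-24, then acc=-16, then returns -4
revised: tot=-1, then acc=2, then (max(-4, (-(-4))) <= (4 - a)) is false, then (!((-6 + (-c)) == (acc % (b - -1)))) is false, then val=1, then a zero divisor aborts: ERROR
verdict: not equivalent; witness: a=1, b=-6, c=-3


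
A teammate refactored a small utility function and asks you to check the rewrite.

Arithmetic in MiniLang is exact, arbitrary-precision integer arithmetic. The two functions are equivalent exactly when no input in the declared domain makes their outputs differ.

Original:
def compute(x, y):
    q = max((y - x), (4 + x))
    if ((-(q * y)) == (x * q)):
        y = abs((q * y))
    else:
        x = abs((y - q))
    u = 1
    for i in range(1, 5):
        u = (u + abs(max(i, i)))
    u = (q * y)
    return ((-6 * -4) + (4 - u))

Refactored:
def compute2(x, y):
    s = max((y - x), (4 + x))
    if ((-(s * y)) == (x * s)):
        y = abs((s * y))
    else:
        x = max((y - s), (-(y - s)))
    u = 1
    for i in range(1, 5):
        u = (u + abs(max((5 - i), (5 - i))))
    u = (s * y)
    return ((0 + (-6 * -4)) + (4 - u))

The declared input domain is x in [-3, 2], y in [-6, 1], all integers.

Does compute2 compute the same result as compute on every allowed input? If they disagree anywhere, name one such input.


Side by side, the visible changes include: constant usage differs, plus local variable names differ, plus arithmetic usage differs, plus min/max/abs usage differs.
One worked example (x=2, y=-6) — compute: q = 6; ((-(q * y)) == (x * q)) -> false; x = 12; u = 1; [i=1]; u = 2; [i=2]; u = 4; [i=3]; u = 7; [i=4]; u = 11; u = -36; return 64; compute2: s = 6; ((-(s * y)) == (x * s)) -> false; x = 12; u = 1; [i=1]; u = 5; [i=2]; u = 8; [i=3]; u = 10; [i=4]; u = 11; u = -36; return 64; agreement on 64.
Sweeping the whole domain (48 inputs) finds no disagreement.
verdict: equivalent


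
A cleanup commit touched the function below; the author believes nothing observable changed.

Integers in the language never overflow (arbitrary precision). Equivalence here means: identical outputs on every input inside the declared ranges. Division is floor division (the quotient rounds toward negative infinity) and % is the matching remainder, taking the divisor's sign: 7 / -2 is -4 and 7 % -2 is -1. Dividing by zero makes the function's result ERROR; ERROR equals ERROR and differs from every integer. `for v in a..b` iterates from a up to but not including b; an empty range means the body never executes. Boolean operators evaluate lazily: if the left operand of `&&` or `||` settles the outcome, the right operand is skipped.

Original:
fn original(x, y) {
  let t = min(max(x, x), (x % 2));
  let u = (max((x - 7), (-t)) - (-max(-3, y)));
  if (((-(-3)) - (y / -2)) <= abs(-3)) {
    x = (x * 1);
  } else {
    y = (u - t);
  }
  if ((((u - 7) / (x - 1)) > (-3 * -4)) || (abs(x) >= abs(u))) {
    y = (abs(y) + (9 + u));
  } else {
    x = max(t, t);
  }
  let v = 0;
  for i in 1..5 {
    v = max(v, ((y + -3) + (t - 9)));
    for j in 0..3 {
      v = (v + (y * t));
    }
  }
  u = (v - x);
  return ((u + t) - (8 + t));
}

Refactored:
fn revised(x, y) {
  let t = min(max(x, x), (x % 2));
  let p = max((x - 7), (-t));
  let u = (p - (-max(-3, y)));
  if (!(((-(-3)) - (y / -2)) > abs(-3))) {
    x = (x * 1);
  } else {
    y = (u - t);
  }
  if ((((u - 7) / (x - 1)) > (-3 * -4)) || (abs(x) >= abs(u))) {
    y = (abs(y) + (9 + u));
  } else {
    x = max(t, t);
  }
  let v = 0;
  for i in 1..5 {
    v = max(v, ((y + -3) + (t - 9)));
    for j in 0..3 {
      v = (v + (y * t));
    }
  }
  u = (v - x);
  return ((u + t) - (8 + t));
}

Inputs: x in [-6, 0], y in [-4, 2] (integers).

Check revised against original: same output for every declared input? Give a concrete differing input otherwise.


Behavior is preserved: although statement counts differ, plus boolean connective usage differs, plus comparison usage differs, plus local variable names differ, the outputs never diverge.
Spot check at x=0, y=-1 — original: t becomes 0; next u becomes -1; next (((-(-3)) - (y / -2)) <= abs(-3)) evaluates to true; next x becomes 0; next ((((u - 7) / (x - 1)) > (-3 * -4)) || (abs(x) >= abs(u))) evaluates to false; next x becomes 0; next v becomes 0; next at i=1:; next v becomes 0; next at j=0:; next v becomes 0; next at j=1:; next v becomes 0; next at j=2:; next v becomes 0; next at i=2:; next v becomes 0; next at j=0:; next v becomes 0; next at j=1:; next v becomes 0; next at j=2:; next v becomes 0; next at i=3:; next v becomes 0; next at j=0:; next v becomes 0; next at j=1:; next v becomes 0; next at j=2:; next v becomes 0; next at i=4:; next v becomes 0; next at j=0:; next v becomes 0; next at j=1:; next v becomes 0; next at j=2:; next v becomes 0; next u becomes 0; next final value -8. revised: t becomes 0; next p becomes 0; next u becomes -1; next (!(((-(-3)) - (y / -2)) > abs(-3))) evaluates to true; next x becomes 0; next ((((u - 7) / (x - 1)) > (-3 * -4)) || (abs(x) >= abs(u))) evaluates to false; next x becomes 0; next v becomes 0; next at i=1:; next v becomes 0; next at j=0:; next v becomes 0; next at j=1:; next v becomes 0; next at j=2:; next v becomes 0; next at i=2:; next v becomes 0; next at j=0:; next v becomes 0; next at j=1:; next v becomes 0; next at j=2:; next v becomes 0; next at i=3:; next v becomes 0; next at j=0:; next v becomes 0; next at j=1:; next v becomes 0; next at j=2:; next v becomes 0; next at i=4:; next v becomes 0; next at j=0:; next v becomes 0; next at j=1:; next v becomes 0; next at j=2:; next v becomes 0; next u becomes 0; next final value -8. Both give -8.
An exhaustive pass over the 49 declared inputs shows identical outputs.
verdict: equivalent


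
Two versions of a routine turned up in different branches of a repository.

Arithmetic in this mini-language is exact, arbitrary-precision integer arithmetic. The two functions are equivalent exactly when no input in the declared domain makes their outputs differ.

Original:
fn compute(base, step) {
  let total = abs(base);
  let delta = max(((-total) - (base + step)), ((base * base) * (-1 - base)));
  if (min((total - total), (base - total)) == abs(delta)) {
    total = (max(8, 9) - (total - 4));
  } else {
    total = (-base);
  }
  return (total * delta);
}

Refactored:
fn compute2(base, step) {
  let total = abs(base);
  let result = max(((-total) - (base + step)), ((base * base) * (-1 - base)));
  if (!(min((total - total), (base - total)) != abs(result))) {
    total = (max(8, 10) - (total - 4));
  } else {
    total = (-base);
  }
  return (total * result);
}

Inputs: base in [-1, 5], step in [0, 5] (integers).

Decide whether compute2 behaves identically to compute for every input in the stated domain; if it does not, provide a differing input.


Equivalent. The one real change (`9` became `10`) has no effect anywhere in the declared ranges.
Checked all 42 inputs in the declared domain: the outputs agree on every one.
Spot check at base=-1, step=3 — compute: total = 1; delta = 0; (min((total - total), (base - total)) == abs(delta)) -> false; total = 1; return 0. compute2: total = 1; result = 0; (!(min((total - total), (base - total)) != abs(result))) -> false; total = 1; return 0. Both give 0.
verdict: equivalent


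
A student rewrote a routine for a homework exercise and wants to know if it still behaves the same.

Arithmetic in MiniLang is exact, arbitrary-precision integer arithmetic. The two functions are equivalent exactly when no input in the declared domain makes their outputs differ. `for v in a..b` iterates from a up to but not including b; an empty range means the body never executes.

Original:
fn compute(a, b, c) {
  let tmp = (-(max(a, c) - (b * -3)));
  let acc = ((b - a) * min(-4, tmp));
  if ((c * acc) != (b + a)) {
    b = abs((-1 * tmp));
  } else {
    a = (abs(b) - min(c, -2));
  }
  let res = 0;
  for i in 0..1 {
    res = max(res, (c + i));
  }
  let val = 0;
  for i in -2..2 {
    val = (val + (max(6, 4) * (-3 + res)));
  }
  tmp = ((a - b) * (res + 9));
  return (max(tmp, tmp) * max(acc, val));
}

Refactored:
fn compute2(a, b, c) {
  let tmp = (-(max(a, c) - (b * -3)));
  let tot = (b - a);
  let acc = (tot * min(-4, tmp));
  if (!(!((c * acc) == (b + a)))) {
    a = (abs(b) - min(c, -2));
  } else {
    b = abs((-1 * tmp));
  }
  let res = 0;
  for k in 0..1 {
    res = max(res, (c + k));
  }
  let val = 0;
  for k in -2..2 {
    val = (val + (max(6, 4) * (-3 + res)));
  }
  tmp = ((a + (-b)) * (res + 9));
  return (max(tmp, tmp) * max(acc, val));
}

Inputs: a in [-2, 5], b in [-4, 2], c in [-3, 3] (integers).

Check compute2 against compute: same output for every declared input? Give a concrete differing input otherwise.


Differences: boolean connective usage differs, plus arithmetic usage differs, plus statement counts differ, plus local variable names differ, plus comparison usage differs — yet all 392 inputs agree.
verdict: equivalent
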